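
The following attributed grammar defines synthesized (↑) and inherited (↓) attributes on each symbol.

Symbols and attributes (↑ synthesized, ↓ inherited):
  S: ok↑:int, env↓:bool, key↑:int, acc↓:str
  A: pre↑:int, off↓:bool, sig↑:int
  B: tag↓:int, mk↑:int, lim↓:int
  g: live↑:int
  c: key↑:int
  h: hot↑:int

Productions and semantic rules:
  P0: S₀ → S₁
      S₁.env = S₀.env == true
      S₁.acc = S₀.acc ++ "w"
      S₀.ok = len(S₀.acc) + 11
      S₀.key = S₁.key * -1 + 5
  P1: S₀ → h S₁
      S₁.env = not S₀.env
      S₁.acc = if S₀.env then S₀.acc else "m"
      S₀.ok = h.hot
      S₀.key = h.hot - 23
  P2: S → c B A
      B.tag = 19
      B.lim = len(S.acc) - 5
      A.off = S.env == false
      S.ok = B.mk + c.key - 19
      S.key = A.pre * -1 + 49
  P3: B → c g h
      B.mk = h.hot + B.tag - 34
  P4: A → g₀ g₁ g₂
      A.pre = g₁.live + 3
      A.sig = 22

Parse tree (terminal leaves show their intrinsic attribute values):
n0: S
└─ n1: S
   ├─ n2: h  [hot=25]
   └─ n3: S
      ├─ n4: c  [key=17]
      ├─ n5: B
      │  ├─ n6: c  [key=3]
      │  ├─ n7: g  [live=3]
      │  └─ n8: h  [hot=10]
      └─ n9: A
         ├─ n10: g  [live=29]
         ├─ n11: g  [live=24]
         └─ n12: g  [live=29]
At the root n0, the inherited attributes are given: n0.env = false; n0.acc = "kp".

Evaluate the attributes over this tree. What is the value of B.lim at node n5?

1. n0.env = false  [given at root]
2. n0.acc = "kp"  [given at root]
3. n1.env = false  [S₀.env == true]
4. n1.acc = "kpw"  [S₀.acc ++ "w"]
5. n2.hot = 25  [terminal]
6. n3.env = true  [not S₀.env]
7. n3.acc = "m"  [if S₀.env then S₀.acc else "m"]
8. n4.key = 17  [terminal]
9. n5.tag = 19  [19]
10. n5.lim = -4  [len(S.acc) - 5]
11. n6.key = 3  [terminal]
12. n7.live = 3  [terminal]
13. n8.hot = 10  [terminal]
14. n5.mk = -5  [h.hot + B.tag - 34]
15. n9.off = false  [S.env == false]
16. n10.live = 29  [terminal]
17. n11.live = 24  [terminal]
18. n12.live = 29  [terminal]
19. n9.pre = 27  [g₁.live + 3]
20. n9.sig = 22  [22]
21. n3.ok = -7  [B.mk + c.key - 19]
22. n3.key = 22  [A.pre * -1 + 49]
23. n1.ok = 25  [h.hot]
24. n1.key = 2  [h.hot - 23]
25. n0.ok = 13  [len(S₀.acc) + 11]
26. n0.key = 3  [S₁.key * -1 + 5]

-4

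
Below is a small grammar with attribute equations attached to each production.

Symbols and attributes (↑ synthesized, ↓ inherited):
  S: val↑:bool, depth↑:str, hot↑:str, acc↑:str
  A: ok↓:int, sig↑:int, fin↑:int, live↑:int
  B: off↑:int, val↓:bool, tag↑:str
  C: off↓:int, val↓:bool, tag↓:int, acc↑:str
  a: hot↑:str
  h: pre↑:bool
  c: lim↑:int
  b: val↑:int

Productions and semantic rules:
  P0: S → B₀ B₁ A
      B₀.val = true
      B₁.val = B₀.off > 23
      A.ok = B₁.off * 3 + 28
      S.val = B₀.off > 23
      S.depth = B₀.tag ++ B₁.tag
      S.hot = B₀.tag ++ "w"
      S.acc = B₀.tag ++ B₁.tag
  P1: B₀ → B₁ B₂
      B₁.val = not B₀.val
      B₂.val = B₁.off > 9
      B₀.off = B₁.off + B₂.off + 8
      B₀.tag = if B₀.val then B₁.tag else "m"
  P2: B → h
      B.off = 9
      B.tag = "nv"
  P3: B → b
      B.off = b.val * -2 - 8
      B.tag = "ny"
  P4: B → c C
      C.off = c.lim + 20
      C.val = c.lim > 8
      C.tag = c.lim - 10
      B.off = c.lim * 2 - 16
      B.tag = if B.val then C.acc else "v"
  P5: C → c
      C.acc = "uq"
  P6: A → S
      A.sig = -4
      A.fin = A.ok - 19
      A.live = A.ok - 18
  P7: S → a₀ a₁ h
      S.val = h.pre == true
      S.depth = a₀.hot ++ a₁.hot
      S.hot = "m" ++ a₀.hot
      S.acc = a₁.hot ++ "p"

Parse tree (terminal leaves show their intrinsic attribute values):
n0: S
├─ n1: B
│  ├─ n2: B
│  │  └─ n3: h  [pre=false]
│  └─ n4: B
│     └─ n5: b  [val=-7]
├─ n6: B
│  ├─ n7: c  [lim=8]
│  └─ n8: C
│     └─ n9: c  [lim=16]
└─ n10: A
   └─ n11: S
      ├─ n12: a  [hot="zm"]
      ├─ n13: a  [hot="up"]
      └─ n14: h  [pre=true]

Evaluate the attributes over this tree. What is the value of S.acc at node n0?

1. n1.val = true  [true]
2. n2.val = false  [not B₀.val]
3. n3.pre = false  [terminal]
4. n2.off = 9  [9]
5. n2.tag = "nv"  ["nv"]
6. n4.val = false  [B₁.off > 9]
7. n5.val = -7  [terminal]
8. n4.off = 6  [b.val * -2 - 8]
9. n4.tag = "ny"  ["ny"]
10. n1.off = 23  [B₁.off + B₂.off + 8]
11. n1.tag = "nv"  [if B₀.val then B₁.tag else "m"]
12. n6.val = false  [B₀.off > 23]
13. n7.lim = 8  [terminal]
14. n8.off = 28  [c.lim + 20]
15. n8.val = false  [c.lim > 8]
16. n8.tag = -2  [c.lim - 10]
17. n9.lim = 16  [terminal]
18. n8.acc = "uq"  ["uq"]
19. n6.off = 0  [c.lim * 2 - 16]
20. n6.tag = "v"  [if B.val then C.acc else "v"]
21. n10.ok = 28  [B₁.off * 3 + 28]
22. n12.hot = "zm"  [terminal]
23. n13.hot = "up"  [terminal]
24. n14.pre = true  [terminal]
25. n11.val = true  [h.pre == true]
26. n11.depth = "zmup"  [a₀.hot ++ a₁.hot]
27. n11.hot = "mzm"  ["m" ++ a₀.hot]
28. n11.acc = "upp"  [a₁.hot ++ "p"]
29. n10.sig = -4  [-4]
30. n10.fin = 9  [A.ok - 19]
31. n10.live = 10  [A.ok - 18]
32. n0.val = false  [B₀.off > 23]
33. n0.depth = "nvv"  [B₀.tag ++ B₁.tag]
34. n0.hot = "nvw"  [B₀.tag ++ "w"]
35. n0.acc = "nvv"  [B₀.tag ++ B₁.tag]

"nvv"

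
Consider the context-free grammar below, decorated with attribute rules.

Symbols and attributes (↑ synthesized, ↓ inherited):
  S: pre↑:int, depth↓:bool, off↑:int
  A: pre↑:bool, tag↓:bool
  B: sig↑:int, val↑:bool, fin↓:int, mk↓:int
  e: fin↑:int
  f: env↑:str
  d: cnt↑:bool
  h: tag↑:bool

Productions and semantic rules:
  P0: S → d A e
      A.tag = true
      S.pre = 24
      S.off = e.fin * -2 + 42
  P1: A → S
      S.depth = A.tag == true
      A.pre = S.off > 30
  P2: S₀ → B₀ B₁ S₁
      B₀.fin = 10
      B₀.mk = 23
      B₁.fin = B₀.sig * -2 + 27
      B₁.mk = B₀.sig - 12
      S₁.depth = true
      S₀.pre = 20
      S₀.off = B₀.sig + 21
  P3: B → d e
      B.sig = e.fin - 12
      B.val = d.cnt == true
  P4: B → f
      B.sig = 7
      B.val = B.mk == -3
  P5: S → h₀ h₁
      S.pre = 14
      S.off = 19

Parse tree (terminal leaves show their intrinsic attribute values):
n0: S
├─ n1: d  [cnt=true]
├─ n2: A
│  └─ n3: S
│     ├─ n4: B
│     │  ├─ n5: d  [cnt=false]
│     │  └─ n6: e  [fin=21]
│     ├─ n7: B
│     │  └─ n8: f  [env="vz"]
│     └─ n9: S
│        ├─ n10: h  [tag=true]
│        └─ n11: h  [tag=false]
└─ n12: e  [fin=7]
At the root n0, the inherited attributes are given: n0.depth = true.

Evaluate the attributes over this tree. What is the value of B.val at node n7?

true

1. n0.depth = true  [given at root]
2. n1.cnt = true  [terminal]
3. n2.tag = true  [true]
4. n3.depth = true  [A.tag == true]
5. n4.fin = 10  [10]
6. n4.mk = 23  [23]
7. n5.cnt = false  [terminal]
8. n6.fin = 21  [terminal]
9. n4.sig = 9  [e.fin - 12]
10. n4.val = false  [d.cnt == true]
11. n7.fin = 9  [B₀.sig * -2 + 27]
12. n7.mk = -3  [B₀.sig - 12]
13. n8.env = "vz"  [terminal]
14. n7.sig = 7  [7]
15. n7.val = true  [B.mk == -3]
16. n9.depth = true  [true]
17. n10.tag = true  [terminal]
18. n11.tag = false  [terminal]
19. n9.pre = 14  [14]
20. n9.off = 19  [19]
21. n3.pre = 20  [20]
22. n3.off = 30  [B₀.sig + 21]
23. n2.pre = false  [S.off > 30]
24. n12.fin = 7  [terminal]
25. n0.pre = 24  [24]
26. n0.off = 28  [e.fin * -2 + 42]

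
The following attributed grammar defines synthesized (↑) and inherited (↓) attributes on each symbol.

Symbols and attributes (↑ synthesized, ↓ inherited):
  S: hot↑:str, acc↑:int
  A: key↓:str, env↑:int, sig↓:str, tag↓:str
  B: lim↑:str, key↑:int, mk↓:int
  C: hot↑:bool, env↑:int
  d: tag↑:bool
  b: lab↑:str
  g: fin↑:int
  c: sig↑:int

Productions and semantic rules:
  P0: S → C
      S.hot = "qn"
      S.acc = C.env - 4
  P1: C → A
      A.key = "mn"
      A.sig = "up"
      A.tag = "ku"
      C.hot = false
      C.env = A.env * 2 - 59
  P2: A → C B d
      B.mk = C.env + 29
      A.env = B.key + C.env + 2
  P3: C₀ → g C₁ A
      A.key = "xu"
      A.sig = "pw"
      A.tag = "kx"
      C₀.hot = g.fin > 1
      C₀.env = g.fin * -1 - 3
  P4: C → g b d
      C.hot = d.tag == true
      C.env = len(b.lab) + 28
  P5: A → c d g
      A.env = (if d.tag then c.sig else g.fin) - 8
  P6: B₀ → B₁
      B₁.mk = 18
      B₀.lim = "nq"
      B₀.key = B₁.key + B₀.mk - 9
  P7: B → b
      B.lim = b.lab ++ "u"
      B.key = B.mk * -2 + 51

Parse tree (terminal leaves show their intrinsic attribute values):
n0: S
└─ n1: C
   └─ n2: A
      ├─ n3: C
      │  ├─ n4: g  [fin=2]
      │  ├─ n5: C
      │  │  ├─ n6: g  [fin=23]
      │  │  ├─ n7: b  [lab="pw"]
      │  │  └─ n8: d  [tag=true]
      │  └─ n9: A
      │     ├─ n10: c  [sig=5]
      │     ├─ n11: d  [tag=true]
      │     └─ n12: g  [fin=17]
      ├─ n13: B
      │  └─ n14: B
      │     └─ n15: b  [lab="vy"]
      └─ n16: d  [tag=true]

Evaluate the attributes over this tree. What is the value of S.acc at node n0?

1. n2.key = "mn"  ["mn"]
2. n2.sig = "up"  ["up"]
3. n2.tag = "ku"  ["ku"]
4. n4.fin = 2  [terminal]
5. n6.fin = 23  [terminal]
6. n7.lab = "pw"  [terminal]
7. n8.tag = true  [terminal]
8. n5.hot = true  [d.tag == true]
9. n5.env = 30  [len(b.lab) + 28]
10. n9.key = "xu"  ["xu"]
11. n9.sig = "pw"  ["pw"]
12. n9.tag = "kx"  ["kx"]
13. n10.sig = 5  [terminal]
14. n11.tag = true  [terminal]
15. n12.fin = 17  [terminal]
16. n9.env = -3  [(if d.tag then c.sig else g.fin) - 8]
17. n3.hot = true  [g.fin > 1]
18. n3.env = -5  [g.fin * -1 - 3]
19. n13.mk = 24  [C.env + 29]
20. n14.mk = 18  [18]
21. n15.lab = "vy"  [terminal]
22. n14.lim = "vyu"  [b.lab ++ "u"]
23. n14.key = 15  [B.mk * -2 + 51]
24. n13.lim = "nq"  ["nq"]
25. n13.key = 30  [B₁.key + B₀.mk - 9]
26. n16.tag = true  [terminal]
27. n2.env = 27  [B.key + C.env + 2]
28. n1.hot = false  [false]
29. n1.env = -5  [A.env * 2 - 59]
30. n0.hot = "qn"  ["qn"]
31. n0.acc = -9  [C.env - 4]

-9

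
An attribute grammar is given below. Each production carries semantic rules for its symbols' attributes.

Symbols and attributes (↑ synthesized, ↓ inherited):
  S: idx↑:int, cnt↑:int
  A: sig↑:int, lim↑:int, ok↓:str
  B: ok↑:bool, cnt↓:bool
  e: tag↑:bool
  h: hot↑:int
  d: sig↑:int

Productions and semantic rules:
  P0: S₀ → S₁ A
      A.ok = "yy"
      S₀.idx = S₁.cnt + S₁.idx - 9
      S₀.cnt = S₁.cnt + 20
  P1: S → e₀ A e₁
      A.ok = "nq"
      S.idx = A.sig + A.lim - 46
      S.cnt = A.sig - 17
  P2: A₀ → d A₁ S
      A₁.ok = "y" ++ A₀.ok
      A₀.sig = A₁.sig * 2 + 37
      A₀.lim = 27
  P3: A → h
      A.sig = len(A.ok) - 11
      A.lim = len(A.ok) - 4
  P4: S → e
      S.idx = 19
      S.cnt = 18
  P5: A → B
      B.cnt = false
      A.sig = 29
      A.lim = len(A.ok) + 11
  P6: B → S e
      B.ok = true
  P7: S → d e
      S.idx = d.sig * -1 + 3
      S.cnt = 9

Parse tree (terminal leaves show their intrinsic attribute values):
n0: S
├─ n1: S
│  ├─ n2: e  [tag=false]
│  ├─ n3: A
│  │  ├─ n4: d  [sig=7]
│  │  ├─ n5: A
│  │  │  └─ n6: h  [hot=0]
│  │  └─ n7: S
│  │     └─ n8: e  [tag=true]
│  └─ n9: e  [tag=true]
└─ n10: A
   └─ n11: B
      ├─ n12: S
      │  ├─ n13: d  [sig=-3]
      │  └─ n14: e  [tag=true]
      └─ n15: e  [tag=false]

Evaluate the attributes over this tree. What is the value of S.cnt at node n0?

1. n2.tag = false  [terminal]
2. n3.ok = "nq"  ["nq"]
3. n4.sig = 7  [terminal]
4. n5.ok = "ynq"  ["y" ++ A₀.ok]
5. n6.hot = 0  [terminal]
6. n5.sig = -8  [len(A.ok) - 11]
7. n5.lim = -1  [len(A.ok) - 4]
8. n8.tag = true  [terminal]
9. n7.idx = 19  [19]
10. n7.cnt = 18  [18]
11. n3.sig = 21  [A₁.sig * 2 + 37]
12. n3.lim = 27  [27]
13. n9.tag = true  [terminal]
14. n1.idx = 2  [A.sig + A.lim - 46]
15. n1.cnt = 4  [A.sig - 17]
16. n10.ok = "yy"  ["yy"]
17. n11.cnt = false  [false]
18. n13.sig = -3  [terminal]
19. n14.tag = true  [terminal]
20. n12.idx = 6  [d.sig * -1 + 3]
21. n12.cnt = 9  [9]
22. n15.tag = false  [terminal]
23. n11.ok = true  [true]
24. n10.sig = 29  [29]
25. n10.lim = 13  [len(A.ok) + 11]
26. n0.idx = -3  [S₁.cnt + S₁.idx - 9]
27. n0.cnt = 24  [S₁.cnt + 20]

24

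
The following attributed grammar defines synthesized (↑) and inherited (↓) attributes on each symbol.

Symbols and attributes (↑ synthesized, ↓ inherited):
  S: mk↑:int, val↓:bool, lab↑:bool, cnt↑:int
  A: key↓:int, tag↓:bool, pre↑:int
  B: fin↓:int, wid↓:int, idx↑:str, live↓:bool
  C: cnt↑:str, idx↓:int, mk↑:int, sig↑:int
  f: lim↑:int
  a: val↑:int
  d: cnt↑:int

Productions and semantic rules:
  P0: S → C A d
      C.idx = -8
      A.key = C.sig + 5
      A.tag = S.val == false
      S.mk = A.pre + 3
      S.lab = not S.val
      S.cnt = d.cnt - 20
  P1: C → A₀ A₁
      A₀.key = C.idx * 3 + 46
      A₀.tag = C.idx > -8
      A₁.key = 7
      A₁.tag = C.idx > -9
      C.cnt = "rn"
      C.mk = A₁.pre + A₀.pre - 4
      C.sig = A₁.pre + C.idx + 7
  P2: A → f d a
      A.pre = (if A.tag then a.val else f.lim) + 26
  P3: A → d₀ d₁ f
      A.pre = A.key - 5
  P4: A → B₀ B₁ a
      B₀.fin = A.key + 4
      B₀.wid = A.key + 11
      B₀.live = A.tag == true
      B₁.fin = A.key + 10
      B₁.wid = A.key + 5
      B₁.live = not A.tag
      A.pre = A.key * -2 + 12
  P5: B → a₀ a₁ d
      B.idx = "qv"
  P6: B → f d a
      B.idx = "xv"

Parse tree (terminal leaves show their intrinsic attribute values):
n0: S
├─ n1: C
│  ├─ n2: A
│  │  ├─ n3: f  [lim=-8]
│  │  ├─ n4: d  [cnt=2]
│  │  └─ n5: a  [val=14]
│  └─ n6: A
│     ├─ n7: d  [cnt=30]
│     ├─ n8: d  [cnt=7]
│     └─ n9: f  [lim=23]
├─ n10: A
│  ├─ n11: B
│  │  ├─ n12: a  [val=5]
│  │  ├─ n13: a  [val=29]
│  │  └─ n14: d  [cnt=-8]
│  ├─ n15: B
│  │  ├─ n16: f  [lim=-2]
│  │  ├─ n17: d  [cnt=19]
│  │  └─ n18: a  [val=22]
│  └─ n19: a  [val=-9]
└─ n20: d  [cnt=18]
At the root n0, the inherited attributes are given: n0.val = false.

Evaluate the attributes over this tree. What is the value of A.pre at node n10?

1. n0.val = false  [given at root]
2. n1.idx = -8  [-8]
3. n2.key = 22  [C.idx * 3 + 46]
4. n2.tag = false  [C.idx > -8]
5. n3.lim = -8  [terminal]
6. n4.cnt = 2  [terminal]
7. n5.val = 14  [terminal]
8. n2.pre = 18  [(if A.tag then a.val else f.lim) + 26]
9. n6.key = 7  [7]
10. n6.tag = true  [C.idx > -9]
11. n7.cnt = 30  [terminal]
12. n8.cnt = 7  [terminal]
13. n9.lim = 23  [terminal]
14. n6.pre = 2  [A.key - 5]
15. n1.cnt = "rn"  ["rn"]
16. n1.mk = 16  [A₁.pre + A₀.pre - 4]
17. n1.sig = 1  [A₁.pre + C.idx + 7]
18. n10.key = 6  [C.sig + 5]
19. n10.tag = true  [S.val == false]
20. n11.fin = 10  [A.key + 4]
21. n11.wid = 17  [A.key + 11]
22. n11.live = true  [A.tag == true]
23. n12.val = 5  [terminal]
24. n13.val = 29  [terminal]
25. n14.cnt = -8  [terminal]
26. n11.idx = "qv"  ["qv"]
27. n15.fin = 16  [A.key + 10]
28. n15.wid = 11  [A.key + 5]
29. n15.live = false  [not A.tag]
30. n16.lim = -2  [terminal]
31. n17.cnt = 19  [terminal]
32. n18.val = 22  [terminal]
33. n15.idx = "xv"  ["xv"]
34. n19.val = -9  [terminal]
35. n10.pre = 0  [A.key * -2 + 12]
36. n20.cnt = 18  [terminal]
37. n0.mk = 3  [A.pre + 3]
38. n0.lab = true  [not S.val]
39. n0.cnt = -2  [d.cnt - 20]

0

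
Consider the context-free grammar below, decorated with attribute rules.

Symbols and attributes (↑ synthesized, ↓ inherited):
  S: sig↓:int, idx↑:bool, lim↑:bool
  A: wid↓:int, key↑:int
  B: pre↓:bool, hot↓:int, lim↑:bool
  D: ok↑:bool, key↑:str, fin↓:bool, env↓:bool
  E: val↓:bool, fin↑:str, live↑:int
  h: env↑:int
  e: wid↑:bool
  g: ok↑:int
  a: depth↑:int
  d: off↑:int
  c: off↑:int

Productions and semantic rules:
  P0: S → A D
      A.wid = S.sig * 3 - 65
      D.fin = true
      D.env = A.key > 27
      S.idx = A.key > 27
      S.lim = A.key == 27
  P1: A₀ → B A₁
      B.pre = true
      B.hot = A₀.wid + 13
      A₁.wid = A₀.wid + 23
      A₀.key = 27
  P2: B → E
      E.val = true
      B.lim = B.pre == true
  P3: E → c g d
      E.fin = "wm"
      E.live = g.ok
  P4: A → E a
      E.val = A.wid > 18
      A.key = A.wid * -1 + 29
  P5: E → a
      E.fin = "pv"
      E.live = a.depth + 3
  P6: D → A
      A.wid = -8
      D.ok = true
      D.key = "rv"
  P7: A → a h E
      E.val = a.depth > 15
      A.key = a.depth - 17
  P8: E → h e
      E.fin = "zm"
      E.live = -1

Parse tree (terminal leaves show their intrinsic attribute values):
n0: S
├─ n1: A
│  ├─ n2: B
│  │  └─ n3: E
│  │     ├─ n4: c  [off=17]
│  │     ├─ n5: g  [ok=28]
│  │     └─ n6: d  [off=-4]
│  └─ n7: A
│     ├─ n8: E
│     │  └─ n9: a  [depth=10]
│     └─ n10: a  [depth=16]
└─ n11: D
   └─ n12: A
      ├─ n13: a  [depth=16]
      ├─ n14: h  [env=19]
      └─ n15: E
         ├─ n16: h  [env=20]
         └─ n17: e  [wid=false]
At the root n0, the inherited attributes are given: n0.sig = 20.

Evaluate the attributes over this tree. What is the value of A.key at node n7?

1. n0.sig = 20  [given at root]
2. n1.wid = -5  [S.sig * 3 - 65]
3. n2.pre = true  [true]
4. n2.hot = 8  [A₀.wid + 13]
5. n3.val = true  [true]
6. n4.off = 17  [terminal]
7. n5.ok = 28  [terminal]
8. n6.off = -4  [terminal]
9. n3.fin = "wm"  ["wm"]
10. n3.live = 28  [g.ok]
11. n2.lim = true  [B.pre == true]
12. n7.wid = 18  [A₀.wid + 23]
13. n8.val = false  [A.wid > 18]
14. n9.depth = 10  [terminal]
15. n8.fin = "pv"  ["pv"]
16. n8.live = 13  [a.depth + 3]
17. n10.depth = 16  [terminal]
18. n7.key = 11  [A.wid * -1 + 29]
19. n1.key = 27  [27]
20. n11.fin = true  [true]
21. n11.env = false  [A.key > 27]
22. n12.wid = -8  [-8]
23. n13.depth = 16  [terminal]
24. n14.env = 19  [terminal]
25. n15.val = true  [a.depth > 15]
26. n16.env = 20  [terminal]
27. n17.wid = false  [terminal]
28. n15.fin = "zm"  ["zm"]
29. n15.live = -1  [-1]
30. n12.key = -1  [a.depth - 17]
31. n11.ok = true  [true]
32. n11.key = "rv"  ["rv"]
33. n0.idx = false  [A.key > 27]
34. n0.lim = true  [A.key == 27]

11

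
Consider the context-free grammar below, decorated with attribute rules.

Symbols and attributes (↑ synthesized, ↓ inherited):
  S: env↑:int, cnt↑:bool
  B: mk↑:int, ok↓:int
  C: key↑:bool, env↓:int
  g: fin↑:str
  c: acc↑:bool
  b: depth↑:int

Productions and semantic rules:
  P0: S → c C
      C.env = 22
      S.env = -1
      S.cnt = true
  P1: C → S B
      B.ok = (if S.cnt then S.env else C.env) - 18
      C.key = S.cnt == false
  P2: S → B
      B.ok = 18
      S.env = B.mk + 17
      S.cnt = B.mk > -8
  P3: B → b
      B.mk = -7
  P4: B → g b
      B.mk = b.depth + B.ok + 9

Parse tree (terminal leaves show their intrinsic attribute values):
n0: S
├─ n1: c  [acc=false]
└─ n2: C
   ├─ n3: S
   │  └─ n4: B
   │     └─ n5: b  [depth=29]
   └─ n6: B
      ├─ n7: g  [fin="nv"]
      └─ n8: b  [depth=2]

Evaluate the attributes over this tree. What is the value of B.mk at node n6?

1. n1.acc = false  [terminal]
2. n2.env = 22  [22]
3. n4.ok = 18  [18]
4. n5.depth = 29  [terminal]
5. n4.mk = -7  [-7]
6. n3.env = 10  [B.mk + 17]
7. n3.cnt = true  [B.mk > -8]
8. n6.ok = -8  [(if S.cnt then S.env else C.env) - 18]
9. n7.fin = "nv"  [terminal]
10. n8.depth = 2  [terminal]
11. n6.mk = 3  [b.depth + B.ok + 9]
12. n2.key = false  [S.cnt == false]
13. n0.env = -1  [-1]
14. n0.cnt = true  [true]

3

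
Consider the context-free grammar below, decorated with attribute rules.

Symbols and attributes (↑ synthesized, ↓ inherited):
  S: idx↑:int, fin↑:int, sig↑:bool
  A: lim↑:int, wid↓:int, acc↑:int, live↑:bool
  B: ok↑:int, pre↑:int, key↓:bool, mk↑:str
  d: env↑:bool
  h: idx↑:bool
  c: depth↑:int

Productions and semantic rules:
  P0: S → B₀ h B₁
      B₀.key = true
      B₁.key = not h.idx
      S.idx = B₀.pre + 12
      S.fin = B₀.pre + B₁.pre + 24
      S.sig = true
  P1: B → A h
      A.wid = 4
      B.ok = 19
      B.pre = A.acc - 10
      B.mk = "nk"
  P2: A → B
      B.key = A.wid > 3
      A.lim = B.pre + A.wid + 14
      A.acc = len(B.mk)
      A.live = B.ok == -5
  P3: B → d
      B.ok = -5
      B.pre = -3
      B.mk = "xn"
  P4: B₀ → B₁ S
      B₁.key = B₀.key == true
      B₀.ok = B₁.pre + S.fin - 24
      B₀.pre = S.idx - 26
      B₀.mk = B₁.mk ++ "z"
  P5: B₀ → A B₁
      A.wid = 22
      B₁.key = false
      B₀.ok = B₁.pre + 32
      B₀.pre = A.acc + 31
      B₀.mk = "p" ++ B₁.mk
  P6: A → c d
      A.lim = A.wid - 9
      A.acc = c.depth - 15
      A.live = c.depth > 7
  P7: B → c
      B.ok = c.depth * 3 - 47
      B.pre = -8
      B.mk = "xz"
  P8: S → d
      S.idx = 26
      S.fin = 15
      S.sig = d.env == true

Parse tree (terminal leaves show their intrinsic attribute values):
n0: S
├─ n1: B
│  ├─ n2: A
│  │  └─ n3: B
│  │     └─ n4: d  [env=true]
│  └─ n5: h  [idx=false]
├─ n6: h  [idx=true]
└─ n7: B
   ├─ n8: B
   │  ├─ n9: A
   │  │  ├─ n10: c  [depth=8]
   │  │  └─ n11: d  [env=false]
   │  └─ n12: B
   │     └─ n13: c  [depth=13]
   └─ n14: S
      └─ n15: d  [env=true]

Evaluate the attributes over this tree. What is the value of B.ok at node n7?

1. n1.key = true  [true]
2. n2.wid = 4  [4]
3. n3.key = true  [A.wid > 3]
4. n4.env = true  [terminal]
5. n3.ok = -5  [-5]
6. n3.pre = -3  [-3]
7. n3.mk = "xn"  ["xn"]
8. n2.lim = 15  [B.pre + A.wid + 14]
9. n2.acc = 2  [len(B.mk)]
10. n2.live = true  [B.ok == -5]
11. n5.idx = false  [terminal]
12. n1.ok = 19  [19]
13. n1.pre = -8  [A.acc - 10]
14. n1.mk = "nk"  ["nk"]
15. n6.idx = true  [terminal]
16. n7.key = false  [not h.idx]
17. n8.key = false  [B₀.key == true]
18. n9.wid = 22  [22]
19. n10.depth = 8  [terminal]
20. n11.env = false  [terminal]
21. n9.lim = 13  [A.wid - 9]
22. n9.acc = -7  [c.depth - 15]
23. n9.live = true  [c.depth > 7]
24. n12.key = false  [false]
25. n13.depth = 13  [terminal]
26. n12.ok = -8  [c.depth * 3 - 47]
27. n12.pre = -8  [-8]
28. n12.mk = "xz"  ["xz"]
29. n8.ok = 24  [B₁.pre + 32]
30. n8.pre = 24  [A.acc + 31]
31. n8.mk = "pxz"  ["p" ++ B₁.mk]
32. n15.env = true  [terminal]
33. n14.idx = 26  [26]
34. n14.fin = 15  [15]
35. n14.sig = true  [d.env == true]
36. n7.ok = 15  [B₁.pre + S.fin - 24]
37. n7.pre = 0  [S.idx - 26]
38. n7.mk = "pxzz"  [B₁.mk ++ "z"]
39. n0.idx = 4  [B₀.pre + 12]
40. n0.fin = 16  [B₀.pre + B₁.pre + 24]
41. n0.sig = true  [true]

15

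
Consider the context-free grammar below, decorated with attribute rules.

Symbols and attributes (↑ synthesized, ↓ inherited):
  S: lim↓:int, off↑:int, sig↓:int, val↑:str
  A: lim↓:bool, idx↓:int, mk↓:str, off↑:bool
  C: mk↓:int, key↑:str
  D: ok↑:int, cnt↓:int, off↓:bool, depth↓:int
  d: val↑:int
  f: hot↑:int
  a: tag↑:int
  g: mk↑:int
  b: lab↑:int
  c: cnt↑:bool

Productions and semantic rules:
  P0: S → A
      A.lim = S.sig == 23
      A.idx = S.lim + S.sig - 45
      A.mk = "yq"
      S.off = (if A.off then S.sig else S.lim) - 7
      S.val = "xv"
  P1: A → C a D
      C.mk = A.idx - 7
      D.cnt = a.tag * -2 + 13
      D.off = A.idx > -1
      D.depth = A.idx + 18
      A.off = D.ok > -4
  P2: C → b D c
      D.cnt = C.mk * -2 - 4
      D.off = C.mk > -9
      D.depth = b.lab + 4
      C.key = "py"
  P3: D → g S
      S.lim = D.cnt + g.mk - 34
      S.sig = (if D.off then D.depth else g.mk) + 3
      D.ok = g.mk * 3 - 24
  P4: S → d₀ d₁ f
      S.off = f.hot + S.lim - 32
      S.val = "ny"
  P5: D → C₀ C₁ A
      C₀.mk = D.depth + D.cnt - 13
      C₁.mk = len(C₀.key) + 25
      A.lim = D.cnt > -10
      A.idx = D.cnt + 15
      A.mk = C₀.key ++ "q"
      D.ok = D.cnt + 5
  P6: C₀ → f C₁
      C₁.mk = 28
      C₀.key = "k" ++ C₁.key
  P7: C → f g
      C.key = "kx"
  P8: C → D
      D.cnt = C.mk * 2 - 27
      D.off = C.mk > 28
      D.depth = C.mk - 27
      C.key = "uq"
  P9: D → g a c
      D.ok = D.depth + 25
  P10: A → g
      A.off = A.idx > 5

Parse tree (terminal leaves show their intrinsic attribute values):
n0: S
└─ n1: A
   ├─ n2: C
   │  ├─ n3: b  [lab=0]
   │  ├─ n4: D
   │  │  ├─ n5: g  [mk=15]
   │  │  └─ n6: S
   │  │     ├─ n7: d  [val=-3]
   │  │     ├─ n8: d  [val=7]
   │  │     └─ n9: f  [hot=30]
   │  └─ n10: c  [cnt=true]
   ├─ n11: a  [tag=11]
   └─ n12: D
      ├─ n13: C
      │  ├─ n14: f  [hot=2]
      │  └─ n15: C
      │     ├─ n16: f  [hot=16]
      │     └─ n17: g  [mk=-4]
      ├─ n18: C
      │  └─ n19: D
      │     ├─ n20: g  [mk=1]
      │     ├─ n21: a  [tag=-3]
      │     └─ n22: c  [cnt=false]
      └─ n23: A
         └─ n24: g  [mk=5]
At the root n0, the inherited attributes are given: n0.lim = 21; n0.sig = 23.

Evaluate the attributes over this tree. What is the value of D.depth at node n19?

1

1. n0.lim = 21  [given at root]
2. n0.sig = 23  [given at root]
3. n1.lim = true  [S.sig == 23]
4. n1.idx = -1  [S.lim + S.sig - 45]
5. n1.mk = "yq"  ["yq"]
6. n2.mk = -8  [A.idx - 7]
7. n3.lab = 0  [terminal]
8. n4.cnt = 12  [C.mk * -2 - 4]
9. n4.off = true  [C.mk > -9]
10. n4.depth = 4  [b.lab + 4]
11. n5.mk = 15  [terminal]
12. n6.lim = -7  [D.cnt + g.mk - 34]
13. n6.sig = 7  [(if D.off then D.depth else g.mk) + 3]
14. n7.val = -3  [terminal]
15. n8.val = 7  [terminal]
16. n9.hot = 30  [terminal]
17. n6.off = -9  [f.hot + S.lim - 32]
18. n6.val = "ny"  ["ny"]
19. n4.ok = 21  [g.mk * 3 - 24]
20. n10.cnt = true  [terminal]
21. n2.key = "py"  ["py"]
22. n11.tag = 11  [terminal]
23. n12.cnt = -9  [a.tag * -2 + 13]
24. n12.off = false  [A.idx > -1]
25. n12.depth = 17  [A.idx + 18]
26. n13.mk = -5  [D.depth + D.cnt - 13]
27. n14.hot = 2  [terminal]
28. n15.mk = 28  [28]
29. n16.hot = 16  [terminal]
30. n17.mk = -4  [terminal]
31. n15.key = "kx"  ["kx"]
32. n13.key = "kkx"  ["k" ++ C₁.key]
33. n18.mk = 28  [len(C₀.key) + 25]
34. n19.cnt = 29  [C.mk * 2 - 27]
35. n19.off = false  [C.mk > 28]
36. n19.depth = 1  [C.mk - 27]
37. n20.mk = 1  [terminal]
38. n21.tag = -3  [terminal]
39. n22.cnt = false  [terminal]
40. n19.ok = 26  [D.depth + 25]
41. n18.key = "uq"  ["uq"]
42. n23.lim = true  [D.cnt > -10]
43. n23.idx = 6  [D.cnt + 15]
44. n23.mk = "kkxq"  [C₀.key ++ "q"]
45. n24.mk = 5  [terminal]
46. n23.off = true  [A.idx > 5]
47. n12.ok = -4  [D.cnt + 5]
48. n1.off = false  [D.ok > -4]
49. n0.off = 14  [(if A.off then S.sig else S.lim) - 7]
50. n0.val = "xv"  ["xv"]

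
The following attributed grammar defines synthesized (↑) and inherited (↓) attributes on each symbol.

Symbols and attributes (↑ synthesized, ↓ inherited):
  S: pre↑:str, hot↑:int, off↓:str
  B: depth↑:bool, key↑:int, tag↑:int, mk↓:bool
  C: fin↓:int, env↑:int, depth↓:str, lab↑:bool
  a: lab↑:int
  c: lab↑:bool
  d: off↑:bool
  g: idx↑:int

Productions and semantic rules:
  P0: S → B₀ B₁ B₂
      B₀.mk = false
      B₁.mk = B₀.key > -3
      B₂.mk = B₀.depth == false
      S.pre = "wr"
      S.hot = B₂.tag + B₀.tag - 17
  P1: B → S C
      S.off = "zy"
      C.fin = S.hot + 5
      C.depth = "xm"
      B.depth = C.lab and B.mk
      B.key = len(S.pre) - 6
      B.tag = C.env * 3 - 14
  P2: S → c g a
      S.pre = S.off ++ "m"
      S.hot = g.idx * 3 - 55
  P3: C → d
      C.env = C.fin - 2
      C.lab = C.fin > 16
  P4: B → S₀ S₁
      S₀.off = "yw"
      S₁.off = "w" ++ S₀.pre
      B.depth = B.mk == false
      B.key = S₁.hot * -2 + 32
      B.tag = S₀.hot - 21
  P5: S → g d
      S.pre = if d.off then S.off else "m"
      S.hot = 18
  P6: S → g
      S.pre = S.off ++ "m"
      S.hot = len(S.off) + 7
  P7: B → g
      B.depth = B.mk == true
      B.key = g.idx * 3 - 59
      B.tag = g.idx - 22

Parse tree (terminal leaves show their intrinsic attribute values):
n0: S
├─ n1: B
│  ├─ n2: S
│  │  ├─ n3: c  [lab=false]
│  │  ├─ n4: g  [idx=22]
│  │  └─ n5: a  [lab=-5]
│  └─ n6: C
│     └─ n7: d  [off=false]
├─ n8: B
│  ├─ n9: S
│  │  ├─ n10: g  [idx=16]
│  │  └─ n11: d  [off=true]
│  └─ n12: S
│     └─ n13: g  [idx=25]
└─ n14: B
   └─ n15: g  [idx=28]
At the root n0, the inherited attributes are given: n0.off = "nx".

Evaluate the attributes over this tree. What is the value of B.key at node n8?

12

1. n0.off = "nx"  [given at root]
2. n1.mk = false  [false]
3. n2.off = "zy"  ["zy"]
4. n3.lab = false  [terminal]
5. n4.idx = 22  [terminal]
6. n5.lab = -5  [terminal]
7. n2.pre = "zym"  [S.off ++ "m"]
8. n2.hot = 11  [g.idx * 3 - 55]
9. n6.fin = 16  [S.hot + 5]
10. n6.depth = "xm"  ["xm"]
11. n7.off = false  [terminal]
12. n6.env = 14  [C.fin - 2]
13. n6.lab = false  [C.fin > 16]
14. n1.depth = false  [C.lab and B.mk]
15. n1.key = -3  [len(S.pre) - 6]
16. n1.tag = 28  [C.env * 3 - 14]
17. n8.mk = false  [B₀.key > -3]
18. n9.off = "yw"  ["yw"]
19. n10.idx = 16  [terminal]
20. n11.off = true  [terminal]
21. n9.pre = "yw"  [if d.off then S.off else "m"]
22. n9.hot = 18  [18]
23. n12.off = "wyw"  ["w" ++ S₀.pre]
24. n13.idx = 25  [terminal]
25. n12.pre = "wywm"  [S.off ++ "m"]
26. n12.hot = 10  [len(S.off) + 7]
27. n8.depth = true  [B.mk == false]
28. n8.key = 12  [S₁.hot * -2 + 32]
29. n8.tag = -3  [S₀.hot - 21]
30. n14.mk = true  [B₀.depth == false]
31. n15.idx = 28  [terminal]
32. n14.depth = true  [B.mk == true]
33. n14.key = 25  [g.idx * 3 - 59]
34. n14.tag = 6  [g.idx - 22]
35. n0.pre = "wr"  ["wr"]
36. n0.hot = 17  [B₂.tag + B₀.tag - 17]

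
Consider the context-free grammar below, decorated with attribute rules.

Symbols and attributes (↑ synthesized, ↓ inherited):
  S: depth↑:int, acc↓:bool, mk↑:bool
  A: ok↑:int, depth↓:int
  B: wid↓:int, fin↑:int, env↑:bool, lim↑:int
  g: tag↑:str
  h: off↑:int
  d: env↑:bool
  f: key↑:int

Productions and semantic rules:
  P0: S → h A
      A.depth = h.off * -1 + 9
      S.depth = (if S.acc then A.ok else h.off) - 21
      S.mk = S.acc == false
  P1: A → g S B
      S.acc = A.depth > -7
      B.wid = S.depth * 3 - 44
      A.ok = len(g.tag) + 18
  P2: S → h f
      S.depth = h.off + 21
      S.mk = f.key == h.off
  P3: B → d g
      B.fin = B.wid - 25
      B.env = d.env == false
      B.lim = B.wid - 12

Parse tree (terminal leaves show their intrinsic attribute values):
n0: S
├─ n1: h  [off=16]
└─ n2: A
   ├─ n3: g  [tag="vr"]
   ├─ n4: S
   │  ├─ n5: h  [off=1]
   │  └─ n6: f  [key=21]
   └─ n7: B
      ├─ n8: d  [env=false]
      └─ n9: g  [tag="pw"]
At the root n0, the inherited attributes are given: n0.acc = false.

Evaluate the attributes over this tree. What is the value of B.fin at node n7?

1. n0.acc = false  [given at root]
2. n1.off = 16  [terminal]
3. n2.depth = -7  [h.off * -1 + 9]
4. n3.tag = "vr"  [terminal]
5. n4.acc = false  [A.depth > -7]
6. n5.off = 1  [terminal]
7. n6.key = 21  [terminal]
8. n4.depth = 22  [h.off + 21]
9. n4.mk = false  [f.key == h.off]
10. n7.wid = 22  [S.depth * 3 - 44]
11. n8.env = false  [terminal]
12. n9.tag = "pw"  [terminal]
13. n7.fin = -3  [B.wid - 25]
14. n7.env = true  [d.env == false]
15. n7.lim = 10  [B.wid - 12]
16. n2.ok = 20  [len(g.tag) + 18]
17. n0.depth = -5  [(if S.acc then A.ok else h.off) - 21]
18. n0.mk = true  [S.acc == false]

-3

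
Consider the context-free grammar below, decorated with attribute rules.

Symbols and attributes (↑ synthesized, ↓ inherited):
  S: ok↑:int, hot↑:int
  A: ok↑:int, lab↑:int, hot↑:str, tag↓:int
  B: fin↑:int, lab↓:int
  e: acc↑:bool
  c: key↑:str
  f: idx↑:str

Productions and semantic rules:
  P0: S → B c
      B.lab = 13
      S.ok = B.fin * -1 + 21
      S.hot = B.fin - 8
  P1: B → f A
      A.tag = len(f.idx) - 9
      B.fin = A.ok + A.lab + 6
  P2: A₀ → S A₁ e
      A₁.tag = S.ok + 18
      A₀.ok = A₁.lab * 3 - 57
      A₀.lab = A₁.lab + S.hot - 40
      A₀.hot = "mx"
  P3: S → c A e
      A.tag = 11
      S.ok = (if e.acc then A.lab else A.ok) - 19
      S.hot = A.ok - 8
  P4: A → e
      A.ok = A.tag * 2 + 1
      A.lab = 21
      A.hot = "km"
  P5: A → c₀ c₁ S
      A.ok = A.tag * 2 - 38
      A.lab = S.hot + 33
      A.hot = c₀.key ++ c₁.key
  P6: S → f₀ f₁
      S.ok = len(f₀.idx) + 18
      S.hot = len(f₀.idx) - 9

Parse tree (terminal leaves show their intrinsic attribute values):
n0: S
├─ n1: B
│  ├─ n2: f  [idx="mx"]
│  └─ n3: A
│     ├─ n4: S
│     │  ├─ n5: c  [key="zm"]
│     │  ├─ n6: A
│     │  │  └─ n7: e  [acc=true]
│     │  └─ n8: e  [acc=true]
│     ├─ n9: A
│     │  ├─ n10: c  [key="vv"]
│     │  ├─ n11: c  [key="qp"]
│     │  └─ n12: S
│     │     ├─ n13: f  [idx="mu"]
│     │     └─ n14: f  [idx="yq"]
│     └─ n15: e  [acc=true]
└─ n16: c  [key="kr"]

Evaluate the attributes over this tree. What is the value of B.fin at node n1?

28

1. n1.lab = 13  [13]
2. n2.idx = "mx"  [terminal]
3. n3.tag = -7  [len(f.idx) - 9]
4. n5.key = "zm"  [terminal]
5. n6.tag = 11  [11]
6. n7.acc = true  [terminal]
7. n6.ok = 23  [A.tag * 2 + 1]
8. n6.lab = 21  [21]
9. n6.hot = "km"  ["km"]
10. n8.acc = true  [terminal]
11. n4.ok = 2  [(if e.acc then A.lab else A.ok) - 19]
12. n4.hot = 15  [A.ok - 8]
13. n9.tag = 20  [S.ok + 18]
14. n10.key = "vv"  [terminal]
15. n11.key = "qp"  [terminal]
16. n13.idx = "mu"  [terminal]
17. n14.idx = "yq"  [terminal]
18. n12.ok = 20  [len(f₀.idx) + 18]
19. n12.hot = -7  [len(f₀.idx) - 9]
20. n9.ok = 2  [A.tag * 2 - 38]
21. n9.lab = 26  [S.hot + 33]
22. n9.hot = "vvqp"  [c₀.key ++ c₁.key]
23. n15.acc = true  [terminal]
24. n3.ok = 21  [A₁.lab * 3 - 57]
25. n3.lab = 1  [A₁.lab + S.hot - 40]
26. n3.hot = "mx"  ["mx"]
27. n1.fin = 28  [A.ok + A.lab + 6]
28. n16.key = "kr"  [terminal]
29. n0.ok = -7  [B.fin * -1 + 21]
30. n0.hot = 20  [B.fin - 8]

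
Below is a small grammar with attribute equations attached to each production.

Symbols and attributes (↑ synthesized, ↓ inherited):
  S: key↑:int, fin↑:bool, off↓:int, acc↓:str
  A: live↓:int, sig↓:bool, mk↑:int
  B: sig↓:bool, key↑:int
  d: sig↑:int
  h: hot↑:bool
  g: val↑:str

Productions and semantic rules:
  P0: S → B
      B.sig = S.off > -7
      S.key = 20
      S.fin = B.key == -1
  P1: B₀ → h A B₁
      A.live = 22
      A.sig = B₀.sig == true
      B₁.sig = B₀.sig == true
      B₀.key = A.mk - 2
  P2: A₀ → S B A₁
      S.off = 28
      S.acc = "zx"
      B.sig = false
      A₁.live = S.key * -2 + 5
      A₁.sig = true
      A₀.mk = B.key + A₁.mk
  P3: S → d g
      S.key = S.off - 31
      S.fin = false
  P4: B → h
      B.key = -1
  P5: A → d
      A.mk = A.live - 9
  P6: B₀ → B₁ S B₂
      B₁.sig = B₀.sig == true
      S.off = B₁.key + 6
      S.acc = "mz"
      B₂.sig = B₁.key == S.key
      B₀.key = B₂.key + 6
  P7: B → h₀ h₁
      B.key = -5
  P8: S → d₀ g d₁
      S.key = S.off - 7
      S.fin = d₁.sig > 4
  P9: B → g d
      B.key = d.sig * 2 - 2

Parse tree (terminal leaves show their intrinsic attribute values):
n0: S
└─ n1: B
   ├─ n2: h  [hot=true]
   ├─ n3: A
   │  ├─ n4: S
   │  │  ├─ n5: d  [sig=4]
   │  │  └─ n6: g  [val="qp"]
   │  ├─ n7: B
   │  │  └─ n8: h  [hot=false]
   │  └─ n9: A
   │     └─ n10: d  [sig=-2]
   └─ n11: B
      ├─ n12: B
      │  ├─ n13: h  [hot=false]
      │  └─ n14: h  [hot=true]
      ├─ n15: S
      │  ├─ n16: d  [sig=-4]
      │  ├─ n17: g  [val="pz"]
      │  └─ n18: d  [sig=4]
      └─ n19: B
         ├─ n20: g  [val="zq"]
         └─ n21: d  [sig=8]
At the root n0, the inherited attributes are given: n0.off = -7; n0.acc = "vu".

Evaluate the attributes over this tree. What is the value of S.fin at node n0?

1. n0.off = -7  [given at root]
2. n0.acc = "vu"  [given at root]
3. n1.sig = false  [S.off > -7]
4. n2.hot = true  [terminal]
5. n3.live = 22  [22]
6. n3.sig = false  [B₀.sig == true]
7. n4.off = 28  [28]
8. n4.acc = "zx"  ["zx"]
9. n5.sig = 4  [terminal]
10. n6.val = "qp"  [terminal]
11. n4.key = -3  [S.off - 31]
12. n4.fin = false  [false]
13. n7.sig = false  [false]
14. n8.hot = false  [terminal]
15. n7.key = -1  [-1]
16. n9.live = 11  [S.key * -2 + 5]
17. n9.sig = true  [true]
18. n10.sig = -2  [terminal]
19. n9.mk = 2  [A.live - 9]
20. n3.mk = 1  [B.key + A₁.mk]
21. n11.sig = false  [B₀.sig == true]
22. n12.sig = false  [B₀.sig == true]
23. n13.hot = false  [terminal]
24. n14.hot = true  [terminal]
25. n12.key = -5  [-5]
26. n15.off = 1  [B₁.key + 6]
27. n15.acc = "mz"  ["mz"]
28. n16.sig = -4  [terminal]
29. n17.val = "pz"  [terminal]
30. n18.sig = 4  [terminal]
31. n15.key = -6  [S.off - 7]
32. n15.fin = false  [d₁.sig > 4]
33. n19.sig = false  [B₁.key == S.key]
34. n20.val = "zq"  [terminal]
35. n21.sig = 8  [terminal]
36. n19.key = 14  [d.sig * 2 - 2]
37. n11.key = 20  [B₂.key + 6]
38. n1.key = -1  [A.mk - 2]
39. n0.key = 20  [20]
40. n0.fin = true  [B.key == -1]

true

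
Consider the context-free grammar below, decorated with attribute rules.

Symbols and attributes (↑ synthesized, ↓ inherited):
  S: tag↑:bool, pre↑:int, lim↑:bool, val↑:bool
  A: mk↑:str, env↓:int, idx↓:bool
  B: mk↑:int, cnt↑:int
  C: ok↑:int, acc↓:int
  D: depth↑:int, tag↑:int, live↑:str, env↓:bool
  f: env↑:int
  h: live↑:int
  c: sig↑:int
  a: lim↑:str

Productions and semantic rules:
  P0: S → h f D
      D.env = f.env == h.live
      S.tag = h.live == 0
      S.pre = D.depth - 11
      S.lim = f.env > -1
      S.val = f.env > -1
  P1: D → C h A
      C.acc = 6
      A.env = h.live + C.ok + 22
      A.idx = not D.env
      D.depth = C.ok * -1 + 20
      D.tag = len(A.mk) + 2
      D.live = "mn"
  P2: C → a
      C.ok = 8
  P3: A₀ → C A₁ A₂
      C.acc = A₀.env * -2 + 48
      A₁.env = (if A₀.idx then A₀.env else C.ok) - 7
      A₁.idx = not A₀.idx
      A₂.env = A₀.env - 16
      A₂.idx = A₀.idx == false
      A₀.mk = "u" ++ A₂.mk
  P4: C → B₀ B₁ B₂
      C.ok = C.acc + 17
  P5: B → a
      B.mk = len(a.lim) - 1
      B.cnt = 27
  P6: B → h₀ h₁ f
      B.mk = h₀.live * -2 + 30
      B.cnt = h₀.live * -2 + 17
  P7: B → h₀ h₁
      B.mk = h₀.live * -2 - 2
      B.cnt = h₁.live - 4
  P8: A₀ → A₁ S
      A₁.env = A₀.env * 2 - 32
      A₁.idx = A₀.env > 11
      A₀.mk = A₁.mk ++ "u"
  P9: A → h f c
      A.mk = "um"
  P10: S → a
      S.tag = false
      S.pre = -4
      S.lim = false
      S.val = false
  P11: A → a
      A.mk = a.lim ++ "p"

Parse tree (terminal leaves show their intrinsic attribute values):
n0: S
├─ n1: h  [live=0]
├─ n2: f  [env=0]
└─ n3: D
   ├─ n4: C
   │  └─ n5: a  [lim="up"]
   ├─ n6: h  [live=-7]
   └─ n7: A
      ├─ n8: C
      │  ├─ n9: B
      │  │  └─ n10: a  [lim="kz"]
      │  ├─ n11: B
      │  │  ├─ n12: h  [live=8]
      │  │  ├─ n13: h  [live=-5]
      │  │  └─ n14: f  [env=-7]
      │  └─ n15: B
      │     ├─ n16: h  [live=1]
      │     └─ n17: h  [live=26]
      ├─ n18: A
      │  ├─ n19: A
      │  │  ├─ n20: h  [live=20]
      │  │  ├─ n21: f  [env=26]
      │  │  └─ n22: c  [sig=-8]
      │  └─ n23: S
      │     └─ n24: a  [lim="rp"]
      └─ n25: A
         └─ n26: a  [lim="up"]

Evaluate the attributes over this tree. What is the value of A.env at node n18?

1. n1.live = 0  [terminal]
2. n2.env = 0  [terminal]
3. n3.env = true  [f.env == h.live]
4. n4.acc = 6  [6]
5. n5.lim = "up"  [terminal]
6. n4.ok = 8  [8]
7. n6.live = -7  [terminal]
8. n7.env = 23  [h.live + C.ok + 22]
9. n7.idx = false  [not D.env]
10. n8.acc = 2  [A₀.env * -2 + 48]
11. n10.lim = "kz"  [terminal]
12. n9.mk = 1  [len(a.lim) - 1]
13. n9.cnt = 27  [27]
14. n12.live = 8  [terminal]
15. n13.live = -5  [terminal]
16. n14.env = -7  [terminal]
17. n11.mk = 14  [h₀.live * -2 + 30]
18. n11.cnt = 1  [h₀.live * -2 + 17]
19. n16.live = 1  [terminal]
20. n17.live = 26  [terminal]
21. n15.mk = -4  [h₀.live * -2 - 2]
22. n15.cnt = 22  [h₁.live - 4]
23. n8.ok = 19  [C.acc + 17]
24. n18.env = 12  [(if A₀.idx then A₀.env else C.ok) - 7]
25. n18.idx = true  [not A₀.idx]
26. n19.env = -8  [A₀.env * 2 - 32]
27. n19.idx = true  [A₀.env > 11]
28. n20.live = 20  [terminal]
29. n21.env = 26  [terminal]
30. n22.sig = -8  [terminal]
31. n19.mk = "um"  ["um"]
32. n24.lim = "rp"  [terminal]
33. n23.tag = false  [false]
34. n23.pre = -4  [-4]
35. n23.lim = false  [false]
36. n23.val = false  [false]
37. n18.mk = "umu"  [A₁.mk ++ "u"]
38. n25.env = 7  [A₀.env - 16]
39. n25.idx = true  [A₀.idx == false]
40. n26.lim = "up"  [terminal]
41. n25.mk = "upp"  [a.lim ++ "p"]
42. n7.mk = "uupp"  ["u" ++ A₂.mk]
43. n3.depth = 12  [C.ok * -1 + 20]
44. n3.tag = 6  [len(A.mk) + 2]
45. n3.live = "mn"  ["mn"]
46. n0.tag = true  [h.live == 0]
47. n0.pre = 1  [D.depth - 11]
48. n0.lim = true  [f.env > -1]
49. n0.val = true  [f.env > -1]

12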